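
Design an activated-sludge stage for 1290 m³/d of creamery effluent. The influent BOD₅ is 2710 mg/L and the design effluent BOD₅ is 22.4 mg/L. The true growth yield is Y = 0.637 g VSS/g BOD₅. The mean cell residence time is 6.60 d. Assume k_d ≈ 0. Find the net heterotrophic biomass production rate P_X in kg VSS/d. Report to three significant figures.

No decay correction is needed, so Y_obs = Y = 0.637.
Q·(S₀ − S) = 1290 × (2710 − 22.4) × 10⁻³ = 3467 kg/d removed.
P_X = Y_obs · Q(S₀ − S) = 0.6370 × 3467 = 2208 kg VSS/d.

P_X ≈ 2210 kg VSS/d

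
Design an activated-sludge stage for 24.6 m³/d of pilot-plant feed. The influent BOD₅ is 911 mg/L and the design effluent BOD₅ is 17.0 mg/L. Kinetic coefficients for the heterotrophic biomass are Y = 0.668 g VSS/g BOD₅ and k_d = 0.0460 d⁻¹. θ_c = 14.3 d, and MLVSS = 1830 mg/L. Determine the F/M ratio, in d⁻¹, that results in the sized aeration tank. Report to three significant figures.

Steady-state biomass mass balance: V·X·(1 + k_d·θ_c) = Y·Q·(S₀ − S)·θ_c, so V = 0.668 × 24.6 × (911 − 17.0) × 14.3 / [1830 × (1 + 0.0460 × 14.3)] = 2.1×10^5 / 3034 = 69.25 m³.
F/M = Q·S₀ / (V·X) = 24.6 × 911 / (69.25 × 1830) = 0.1768 g BOD₅·(g VSS·d)⁻¹.

F/M ≈ 0.177 d⁻¹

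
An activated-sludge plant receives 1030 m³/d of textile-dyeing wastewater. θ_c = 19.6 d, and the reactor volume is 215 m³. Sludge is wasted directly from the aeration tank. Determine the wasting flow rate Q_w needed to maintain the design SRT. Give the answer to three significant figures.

With mixed-liquor wasting, θ_c = V/Q_w, so Q_w = V/θ_c = 215.0/19.6 = 10.97 m³/d.

Q_w ≈ 11.0 m³/d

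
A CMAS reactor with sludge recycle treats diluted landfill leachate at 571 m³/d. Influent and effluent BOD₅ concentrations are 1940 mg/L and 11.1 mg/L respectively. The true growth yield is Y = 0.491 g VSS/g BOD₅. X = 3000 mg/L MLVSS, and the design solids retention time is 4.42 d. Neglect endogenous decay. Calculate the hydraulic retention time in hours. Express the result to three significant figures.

With k_d = 0 the design equation reduces to V = Y Q (S₀−S) θ_c / X = 0.491 × 571 × (1940 − 11.1) × 4.42 / 3000 = 796.8 m³.
HRT = V/Q = 796.8 m³ / 571 m³·d⁻¹ = 1.395 d × 24 = 33.49 h.

τ ≈ 33.5 h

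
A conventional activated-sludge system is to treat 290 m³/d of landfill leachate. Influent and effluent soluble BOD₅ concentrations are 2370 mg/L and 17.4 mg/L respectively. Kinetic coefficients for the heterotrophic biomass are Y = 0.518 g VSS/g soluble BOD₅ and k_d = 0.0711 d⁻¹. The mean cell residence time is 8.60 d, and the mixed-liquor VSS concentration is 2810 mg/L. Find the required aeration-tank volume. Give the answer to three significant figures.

From the SRT design equation V = Y Q (S₀−S) θ_c / [X (1 + k_d θ_c)] = 0.518 × 290 × (2370 − 17.4) × 8.60 / [2810 × (1 + 0.0711 × 8.60)] = 3.04×10^6 / 4528 = 671.2 m³.

V ≈ 671 m³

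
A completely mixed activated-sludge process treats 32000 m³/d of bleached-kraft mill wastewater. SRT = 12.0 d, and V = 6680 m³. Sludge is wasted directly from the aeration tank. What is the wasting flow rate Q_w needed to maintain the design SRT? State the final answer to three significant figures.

For wasting at MLVSS concentration, Q_w = V/θ_c = 6680/12.0 = 556.7 m³/d.

Q_w ≈ 557 m³/d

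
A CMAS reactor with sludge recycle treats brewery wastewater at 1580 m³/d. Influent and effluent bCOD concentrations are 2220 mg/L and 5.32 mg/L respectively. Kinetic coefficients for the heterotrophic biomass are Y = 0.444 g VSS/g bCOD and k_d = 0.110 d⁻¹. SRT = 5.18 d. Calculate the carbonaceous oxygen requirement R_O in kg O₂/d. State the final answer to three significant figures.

R_O ≈ 2090 kg O₂/d

Y_obs = Y / (1 + k_d θ_c) = 0.444 / (1 + 0.110 × 5.18) = 0.444 / 1.570 = 0.2828.
ΔS = 2220 − 5.32 = 2215 mg/L, so the substrate removal rate is 1580 × 2215/1000 = 3499 kg bCOD/d.
Biomass synthesised: P_X = Y_obs × 3499 = 989.7 kg VSS/d.
R_O = Q·ΔS − 1.42 P_X = 3499 − 1405 = 2094 kg O₂/d.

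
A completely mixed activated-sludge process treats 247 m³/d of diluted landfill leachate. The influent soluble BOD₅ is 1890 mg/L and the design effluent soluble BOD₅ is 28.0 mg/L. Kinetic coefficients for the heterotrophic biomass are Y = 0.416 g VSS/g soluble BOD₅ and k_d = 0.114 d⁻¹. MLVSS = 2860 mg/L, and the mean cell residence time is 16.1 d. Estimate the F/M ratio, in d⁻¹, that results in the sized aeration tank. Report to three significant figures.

From the SRT design equation V = Y Q (S₀−S) θ_c / [X (1 + k_d θ_c)] = 0.416 × 247 × (1890 − 28.0) × 16.1 / [2860 × (1 + 0.114 × 16.1)] = 3.08×10^6 / 8109 = 379.9 m³.
F/M = applied load / biomass = Q·S₀/(V·X) = 247 × 1890 / (379.9 × 2860) = 0.4297 d⁻¹.

F/M ≈ 0.430 d⁻¹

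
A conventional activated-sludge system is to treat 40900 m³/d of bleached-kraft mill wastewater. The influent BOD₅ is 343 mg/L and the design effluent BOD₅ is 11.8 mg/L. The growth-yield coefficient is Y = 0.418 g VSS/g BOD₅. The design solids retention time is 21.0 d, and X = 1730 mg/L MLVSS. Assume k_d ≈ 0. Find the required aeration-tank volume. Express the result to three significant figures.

V ≈ 68700 m³

With k_d = 0 the design equation reduces to V = Y Q (S₀−S) θ_c / X = 0.418 × 40900 × (343 − 11.8) × 21.0 / 1730 = 68733 m³.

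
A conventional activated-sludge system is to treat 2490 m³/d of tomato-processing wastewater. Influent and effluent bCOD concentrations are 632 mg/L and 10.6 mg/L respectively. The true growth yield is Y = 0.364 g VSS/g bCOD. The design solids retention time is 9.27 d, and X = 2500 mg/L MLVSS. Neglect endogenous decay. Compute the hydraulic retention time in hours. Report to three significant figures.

With k_d = 0 the design equation reduces to V = Y Q (S₀−S) θ_c / X = 0.364 × 2490 × (632 − 10.6) × 9.27 / 2500 = 2088 m³.
Hydraulic retention time τ = V/Q = 2088 / 2490 = 0.8387 d = 20.13 h.

τ ≈ 20.1 h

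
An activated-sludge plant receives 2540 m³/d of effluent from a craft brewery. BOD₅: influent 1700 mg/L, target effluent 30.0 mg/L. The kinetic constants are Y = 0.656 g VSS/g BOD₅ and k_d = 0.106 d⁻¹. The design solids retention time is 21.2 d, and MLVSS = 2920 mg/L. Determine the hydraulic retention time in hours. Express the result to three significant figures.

τ ≈ 58.8 h

Steady-state biomass mass balance: V·X·(1 + k_d·θ_c) = Y·Q·(S₀ − S)·θ_c, so V = 0.656 × 2540 × (1700 − 30.0) × 21.2 / [2920 × (1 + 0.106 × 21.2)] = 5.9×10^7 / 9482 = 6222 m³.
HRT = V/Q = 6222 m³ / 2540 m³·d⁻¹ = 2.449 d × 24 = 58.79 h.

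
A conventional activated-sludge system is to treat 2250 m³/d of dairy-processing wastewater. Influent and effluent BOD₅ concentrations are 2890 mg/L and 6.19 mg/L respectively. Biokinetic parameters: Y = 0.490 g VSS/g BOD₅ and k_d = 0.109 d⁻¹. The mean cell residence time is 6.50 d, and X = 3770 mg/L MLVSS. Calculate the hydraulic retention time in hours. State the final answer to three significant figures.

From the SRT design equation V = Y Q (S₀−S) θ_c / [X (1 + k_d θ_c)] = 0.490 × 2250 × (2890 − 6.19) × 6.50 / [3770 × (1 + 0.109 × 6.50)] = 2.07×10^7 / 6441 = 3209 m³.
Hydraulic retention time τ = V/Q = 3209 / 2250 = 1.426 d = 34.22 h.

τ ≈ 34.2 h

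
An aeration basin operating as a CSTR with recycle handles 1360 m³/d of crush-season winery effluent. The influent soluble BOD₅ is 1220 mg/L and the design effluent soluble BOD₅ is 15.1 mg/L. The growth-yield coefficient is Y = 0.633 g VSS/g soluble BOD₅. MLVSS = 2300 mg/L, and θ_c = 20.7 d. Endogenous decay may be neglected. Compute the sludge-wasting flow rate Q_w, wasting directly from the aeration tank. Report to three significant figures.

Q_w ≈ 451 m³/d

Biomass mass balance (decay neglected): V·X = Y·Q·(S₀ − S)·θ_c, so V = 0.633 × 1360 × (1220 − 15.1) × 20.7 / 2300 = 9335 m³.
For wasting at MLVSS concentration, Q_w = V/θ_c = 9335/20.7 = 451.0 m³/d.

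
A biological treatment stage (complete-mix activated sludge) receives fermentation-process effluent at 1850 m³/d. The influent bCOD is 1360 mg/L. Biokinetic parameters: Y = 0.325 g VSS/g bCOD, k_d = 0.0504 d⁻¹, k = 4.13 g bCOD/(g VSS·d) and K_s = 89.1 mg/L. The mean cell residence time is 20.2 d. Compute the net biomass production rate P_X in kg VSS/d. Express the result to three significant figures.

From the Monod/SRT balance for a CMAS, S = K_s·(1+k_d θ_c)/[θ_c·(Y k − k_d) − 1] = 89.1 × (1 + 0.0504 × 20.2) / [20.2 × (0.325 × 4.13 − 0.0504) − 1] = 179.8 / 25.10 = 7.165 mg/L.
Y_obs = Y / (1 + k_d θ_c) = 0.325 / (1 + 0.0504 × 20.2) = 0.325 / 2.018 = 0.1610.
Mass of bCOD removed per day: Q(S₀ − S) = 1850 × 1353 g/m³ = 2503 kg/d.
So the net sludge growth is P_X = 0.1610 × 2503 = 403.1 kg VSS/d.

P_X ≈ 403 kg VSS/d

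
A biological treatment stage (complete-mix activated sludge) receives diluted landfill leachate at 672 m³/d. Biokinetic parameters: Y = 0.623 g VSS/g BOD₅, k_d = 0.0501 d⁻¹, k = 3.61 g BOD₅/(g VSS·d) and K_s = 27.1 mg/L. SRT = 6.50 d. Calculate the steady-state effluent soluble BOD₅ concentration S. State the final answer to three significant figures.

Effluent substrate depends only on kinetics and SRT: S = K_s(1 + k_d θ_c) / [θ_c(Yk − k_d) − 1] = 27.1 × (1 + 0.0501 × 6.50) / [6.50 × (0.623 × 3.61 − 0.0501) − 1] = 35.93 / 13.29 = 2.703 mg/L.

S ≈ 2.70 mg/L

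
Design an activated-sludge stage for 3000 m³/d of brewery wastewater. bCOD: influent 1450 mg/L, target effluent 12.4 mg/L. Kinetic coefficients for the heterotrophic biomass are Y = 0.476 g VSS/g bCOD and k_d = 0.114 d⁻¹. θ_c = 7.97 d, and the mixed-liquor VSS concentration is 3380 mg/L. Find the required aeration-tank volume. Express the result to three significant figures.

V ≈ 2540 m³

Steady-state biomass mass balance: V·X·(1 + k_d·θ_c) = Y·Q·(S₀ − S)·θ_c, so V = 0.476 × 3000 × (1450 − 12.4) × 7.97 / [3380 × (1 + 0.114 × 7.97)] = 1.64×10^7 / 6451 = 2536 m³.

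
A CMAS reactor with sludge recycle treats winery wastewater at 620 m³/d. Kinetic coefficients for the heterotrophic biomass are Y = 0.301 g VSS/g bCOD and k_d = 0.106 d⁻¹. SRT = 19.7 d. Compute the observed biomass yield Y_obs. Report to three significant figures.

Y_obs ≈ 0.0975 g VSS/g bCOD

Observed yield with endogenous decay: Y_obs = Y / (1 + k_d·θ_c) = 0.301 / (1 + 0.106 × 19.7) = 0.301 / 3.088 = 0.09747 g VSS/g bCOD.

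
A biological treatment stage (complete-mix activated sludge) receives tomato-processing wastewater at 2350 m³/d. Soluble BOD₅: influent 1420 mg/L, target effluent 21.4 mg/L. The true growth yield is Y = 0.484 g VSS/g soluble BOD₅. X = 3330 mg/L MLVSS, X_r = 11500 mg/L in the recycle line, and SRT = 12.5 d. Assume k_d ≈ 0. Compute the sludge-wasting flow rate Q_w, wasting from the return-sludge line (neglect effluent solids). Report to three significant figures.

Biomass mass balance (decay neglected): V·X = Y·Q·(S₀ − S)·θ_c, so V = 0.484 × 2350 × (1420 − 21.4) × 12.5 / 3330 = 5971 m³.
Q_w = (V·X)/(θ_c X_r) = 5971 × 3330 / (12.5 × 11500) = 138.3 m³/d.

Q_w ≈ 138 m³/d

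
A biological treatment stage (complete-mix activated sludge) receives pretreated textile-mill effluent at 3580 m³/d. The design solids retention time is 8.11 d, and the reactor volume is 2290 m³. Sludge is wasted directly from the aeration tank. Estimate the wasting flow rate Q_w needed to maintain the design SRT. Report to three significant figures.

With mixed-liquor wasting, θ_c = V/Q_w, so Q_w = V/θ_c = 2290/8.11 = 282.4 m³/d.

Q_w ≈ 282 m³/d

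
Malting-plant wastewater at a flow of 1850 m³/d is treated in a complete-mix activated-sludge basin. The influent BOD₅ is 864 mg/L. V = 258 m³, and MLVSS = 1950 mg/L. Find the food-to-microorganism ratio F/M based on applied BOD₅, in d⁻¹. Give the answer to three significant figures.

F/M ≈ 3.18 d⁻¹

F/M = Q·S₀ / (V·X) = 1850 × 864 / (258.0 × 1950) = 3.177 g BOD₅·(g VSS·d)⁻¹.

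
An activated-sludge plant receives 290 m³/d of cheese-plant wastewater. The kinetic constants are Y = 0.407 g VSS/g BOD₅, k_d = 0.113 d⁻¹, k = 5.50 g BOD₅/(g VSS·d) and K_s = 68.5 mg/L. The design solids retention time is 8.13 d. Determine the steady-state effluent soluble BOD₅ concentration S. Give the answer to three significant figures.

S ≈ 8.07 mg/L

Effluent substrate depends only on kinetics and SRT: S = K_s(1 + k_d θ_c) / [θ_c(Yk − k_d) − 1] = 68.5 × (1 + 0.113 × 8.13) / [8.13 × (0.407 × 5.50 − 0.113) − 1] = 131.4 / 16.28 = 8.073 mg/L.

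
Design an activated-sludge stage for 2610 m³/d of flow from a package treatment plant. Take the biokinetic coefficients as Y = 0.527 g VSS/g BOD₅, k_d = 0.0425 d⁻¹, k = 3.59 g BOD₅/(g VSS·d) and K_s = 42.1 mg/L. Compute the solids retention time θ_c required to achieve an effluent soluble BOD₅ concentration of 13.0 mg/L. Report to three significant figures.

At the target effluent, Y k S/(K_s+S) = 0.527×3.59×13.0/55.10 = 0.4464 d⁻¹.
θ_c = 1/(μ − k_d) = 1/(0.4464 − 0.0425) = 1/0.4039 = 2.476 d.

θ_c ≈ 2.48 d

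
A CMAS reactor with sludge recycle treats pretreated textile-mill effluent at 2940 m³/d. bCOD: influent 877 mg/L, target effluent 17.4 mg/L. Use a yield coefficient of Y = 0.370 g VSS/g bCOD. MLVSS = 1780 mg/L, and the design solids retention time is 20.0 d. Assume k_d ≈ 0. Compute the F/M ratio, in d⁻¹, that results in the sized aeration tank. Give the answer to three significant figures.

V·X = Y·Q·ΔS·θ_c gives V = 0.370 × 2940 × (877 − 17.4) × 20.0 / 1780 = 10506 m³.
Food-to-microorganism ratio F/M = Q S₀ / (V X) = 2940 × 877 / (10506 × 1780) = 0.1379 d⁻¹.

F/M ≈ 0.138 d⁻¹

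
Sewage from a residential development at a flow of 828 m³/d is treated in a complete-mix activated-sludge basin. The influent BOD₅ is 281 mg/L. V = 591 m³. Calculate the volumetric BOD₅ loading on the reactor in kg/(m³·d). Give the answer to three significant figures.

L_v = Q S₀ / V = 828 × 281 × 10⁻³ / 591.0 = 0.3937 kg/(m³·d).

L_v ≈ 0.394 kg BOD₅/(m³·d)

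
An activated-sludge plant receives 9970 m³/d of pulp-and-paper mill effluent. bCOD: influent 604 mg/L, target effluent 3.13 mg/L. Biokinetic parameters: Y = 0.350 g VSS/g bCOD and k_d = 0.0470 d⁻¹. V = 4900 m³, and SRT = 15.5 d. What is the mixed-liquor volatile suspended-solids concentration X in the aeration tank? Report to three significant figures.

X = Y·Q·ΔS·θ_c / [V·(1 + k_d θ_c)] = 0.350 × 9970 × (604 − 3.13) × 15.5 / [4900 × (1 + 0.0470 × 15.5)] = 3837 mg/L.

X ≈ 3840 mg/L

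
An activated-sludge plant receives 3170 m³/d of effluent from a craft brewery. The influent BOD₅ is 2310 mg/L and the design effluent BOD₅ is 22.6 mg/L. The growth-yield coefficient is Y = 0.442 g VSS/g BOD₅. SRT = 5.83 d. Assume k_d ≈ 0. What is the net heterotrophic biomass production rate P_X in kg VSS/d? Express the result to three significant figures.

Since k_d ≈ 0, Y_obs = Y = 0.442 g VSS/g BOD₅.
Substrate removed = Q·(S₀ − S) = 3170 m³/d × (2310 − 22.6) g/m³ = 7.25×10^6 g/d = 7251 kg/d.
P_X = Y_obs · Q(S₀ − S) = 0.4420 × 7251 = 3205 kg VSS/d.

P_X ≈ 3200 kg VSS/d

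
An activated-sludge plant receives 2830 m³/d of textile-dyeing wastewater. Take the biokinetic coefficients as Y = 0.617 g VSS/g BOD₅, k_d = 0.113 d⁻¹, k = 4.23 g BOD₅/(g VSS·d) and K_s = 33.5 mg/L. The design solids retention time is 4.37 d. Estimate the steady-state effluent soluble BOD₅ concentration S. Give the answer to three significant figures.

From the Monod/SRT balance for a CMAS, S = K_s·(1+k_d θ_c)/[θ_c·(Y k − k_d) − 1] = 33.5 × (1 + 0.113 × 4.37) / [4.37 × (0.617 × 4.23 − 0.113) − 1] = 50.04 / 9.911 = 5.049 mg/L.

S ≈ 5.05 mg/L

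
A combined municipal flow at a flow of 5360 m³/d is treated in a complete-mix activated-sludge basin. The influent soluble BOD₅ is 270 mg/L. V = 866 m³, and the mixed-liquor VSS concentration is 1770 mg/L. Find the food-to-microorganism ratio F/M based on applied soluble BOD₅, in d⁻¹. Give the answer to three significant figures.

F/M ≈ 0.944 d⁻¹

Food-to-microorganism ratio F/M = Q S₀ / (V X) = 5360 × 270 / (866.0 × 1770) = 0.9441 d⁻¹.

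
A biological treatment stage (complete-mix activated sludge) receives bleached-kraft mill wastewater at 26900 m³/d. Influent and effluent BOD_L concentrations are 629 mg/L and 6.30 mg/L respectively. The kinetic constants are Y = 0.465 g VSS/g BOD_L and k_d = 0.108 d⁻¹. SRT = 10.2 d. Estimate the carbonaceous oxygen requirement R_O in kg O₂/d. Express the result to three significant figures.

Y_obs = Y / (1 + k_d θ_c) = 0.465 / (1 + 0.108 × 10.2) = 0.465 / 2.102 = 0.2213.
Substrate removed = Q·(S₀ − S) = 26900 m³/d × (629 − 6.30) g/m³ = 1.68×10^7 g/d = 16751 kg/d.
Net sludge production P_X = 0.2213 × 16751 = 3706 kg VSS/d.
R_O = Q·(S₀ − S) − 1.42·P_X = 16751 − 1.42 × 3706 = 11488 kg O₂/d.

R_O ≈ 11500 kg O₂/d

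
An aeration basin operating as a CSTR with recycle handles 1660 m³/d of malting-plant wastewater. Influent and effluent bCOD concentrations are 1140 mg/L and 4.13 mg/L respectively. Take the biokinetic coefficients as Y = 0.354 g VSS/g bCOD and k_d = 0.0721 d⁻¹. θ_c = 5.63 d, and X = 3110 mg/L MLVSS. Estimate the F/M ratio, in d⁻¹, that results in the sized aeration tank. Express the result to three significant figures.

F/M ≈ 0.708 d⁻¹

Steady-state biomass mass balance: V·X·(1 + k_d·θ_c) = Y·Q·(S₀ − S)·θ_c, so V = 0.354 × 1660 × (1140 − 4.13) × 5.63 / [3110 × (1 + 0.0721 × 5.63)] = 3.76×10^6 / 4372 = 859.5 m³.
Food-to-microorganism ratio F/M = Q S₀ / (V X) = 1660 × 1140 / (859.5 × 3110) = 0.7080 d⁻¹.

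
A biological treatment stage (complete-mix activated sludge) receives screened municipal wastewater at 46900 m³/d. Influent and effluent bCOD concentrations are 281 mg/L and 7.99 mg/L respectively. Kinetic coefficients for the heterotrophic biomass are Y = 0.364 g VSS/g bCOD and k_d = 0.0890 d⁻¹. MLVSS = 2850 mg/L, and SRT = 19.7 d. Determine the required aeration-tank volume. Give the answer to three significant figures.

V ≈ 11700 m³

From the SRT design equation V = Y Q (S₀−S) θ_c / [X (1 + k_d θ_c)] = 0.364 × 46900 × (281 − 7.99) × 19.7 / [2850 × (1 + 0.0890 × 19.7)] = 9.18×10^7 / 7847 = 11701 m³.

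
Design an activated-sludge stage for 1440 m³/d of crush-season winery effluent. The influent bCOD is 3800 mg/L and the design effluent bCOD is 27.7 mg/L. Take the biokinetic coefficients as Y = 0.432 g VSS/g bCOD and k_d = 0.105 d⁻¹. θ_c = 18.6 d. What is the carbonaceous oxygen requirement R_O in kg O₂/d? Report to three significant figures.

Observed yield with endogenous decay: Y_obs = Y / (1 + k_d·θ_c) = 0.432 / (1 + 0.105 × 18.6) = 0.432 / 2.953 = 0.1463 g VSS/g bCOD.
Mass of bCOD removed per day: Q(S₀ − S) = 1440 × 3772 g/m³ = 5432 kg/d.
P_X = Y_obs·Q·(S₀ − S) = 0.1463 × 5432 = 794.7 kg VSS/d.
R_O = Q·(S₀ − S) − 1.42·P_X = 5432 − 1.42 × 794.7 = 4304 kg O₂/d.

R_O ≈ 4300 kg O₂/d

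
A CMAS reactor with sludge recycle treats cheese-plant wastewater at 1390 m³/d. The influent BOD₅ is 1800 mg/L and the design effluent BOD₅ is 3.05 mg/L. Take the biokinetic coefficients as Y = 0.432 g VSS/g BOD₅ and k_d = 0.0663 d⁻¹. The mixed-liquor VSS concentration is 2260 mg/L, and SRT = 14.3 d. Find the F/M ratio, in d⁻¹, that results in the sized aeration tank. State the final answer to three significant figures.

From the SRT design equation V = Y Q (S₀−S) θ_c / [X (1 + k_d θ_c)] = 0.432 × 1390 × (1800 − 3.05) × 14.3 / [2260 × (1 + 0.0663 × 14.3)] = 1.54×10^7 / 4403 = 3505 m³.
F/M = Q·S₀ / (V·X) = 1390 × 1800 / (3505 × 2260) = 0.3159 g BOD₅·(g VSS·d)⁻¹.

F/M ≈ 0.316 d⁻¹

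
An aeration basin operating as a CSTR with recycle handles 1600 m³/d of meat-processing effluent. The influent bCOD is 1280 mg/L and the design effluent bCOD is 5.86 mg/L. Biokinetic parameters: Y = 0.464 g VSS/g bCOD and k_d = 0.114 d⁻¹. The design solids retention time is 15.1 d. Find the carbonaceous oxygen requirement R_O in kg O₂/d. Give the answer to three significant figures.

R_O ≈ 1550 kg O₂/d

Y_obs = Y / (1 + k_d θ_c) = 0.464 / (1 + 0.114 × 15.1) = 0.464 / 2.721 = 0.1705.
Q·(S₀ − S) = 1600 × (1280 − 5.86) × 10⁻³ = 2039 kg/d removed.
Net sludge production P_X = 0.1705 × 2039 = 347.6 kg VSS/d.
R_O = Q·(S₀ − S) − 1.42·P_X = 2039 − 1.42 × 347.6 = 1545 kg O₂/d.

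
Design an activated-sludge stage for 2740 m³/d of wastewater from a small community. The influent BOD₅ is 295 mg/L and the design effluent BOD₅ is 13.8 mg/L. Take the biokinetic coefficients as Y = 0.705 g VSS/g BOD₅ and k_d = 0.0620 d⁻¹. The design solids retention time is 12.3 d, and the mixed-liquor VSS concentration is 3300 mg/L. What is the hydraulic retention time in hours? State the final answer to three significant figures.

τ ≈ 10.1 h

Rearranging the biomass balance for a CMAS with decay, V = Y·Q·ΔS·θ_c / [X·(1+k_d θ_c)] = 0.705 × 2740 × (295 − 13.8) × 12.3 / [3300 × (1 + 0.0620 × 12.3)] = 6.68×10^6 / 5817 = 1149 m³.
Hydraulic retention time τ = V/Q = 1149 / 2740 = 0.4192 d = 10.06 h.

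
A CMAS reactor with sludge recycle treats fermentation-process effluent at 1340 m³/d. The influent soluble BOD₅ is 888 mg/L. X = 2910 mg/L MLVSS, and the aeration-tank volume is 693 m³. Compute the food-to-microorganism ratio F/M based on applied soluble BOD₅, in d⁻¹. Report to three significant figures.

Food-to-microorganism ratio F/M = Q S₀ / (V X) = 1340 × 888 / (693.0 × 2910) = 0.5901 d⁻¹.

F/M ≈ 0.590 d⁻¹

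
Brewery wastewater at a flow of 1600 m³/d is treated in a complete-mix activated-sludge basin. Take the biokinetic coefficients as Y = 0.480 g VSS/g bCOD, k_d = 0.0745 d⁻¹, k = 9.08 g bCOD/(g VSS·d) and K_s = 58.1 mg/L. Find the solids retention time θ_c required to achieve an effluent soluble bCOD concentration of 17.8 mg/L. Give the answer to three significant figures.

θ_c ≈ 1.06 d

Specific growth rate at S = 17.8 mg/L: μ = YkS/(K_s+S) = 0.480·9.08·17.8/(58.1+17.8) = 1.022 d⁻¹.
1/θ_c = 1.022 − 0.0745 = 0.9476 d⁻¹, so θ_c = 1.055 d.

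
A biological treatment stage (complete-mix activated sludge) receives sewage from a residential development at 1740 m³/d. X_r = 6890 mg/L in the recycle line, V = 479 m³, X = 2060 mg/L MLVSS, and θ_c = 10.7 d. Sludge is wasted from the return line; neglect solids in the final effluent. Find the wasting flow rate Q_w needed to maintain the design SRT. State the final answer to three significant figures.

θ_c = V·X/(Q_w·X_r) when wasting from the recycle, so Q_w = V·X/(θ_c·X_r) = 479.0 × 2060 / (10.7 × 6890) = 13.38 m³/d.

Q_w ≈ 13.4 m³/d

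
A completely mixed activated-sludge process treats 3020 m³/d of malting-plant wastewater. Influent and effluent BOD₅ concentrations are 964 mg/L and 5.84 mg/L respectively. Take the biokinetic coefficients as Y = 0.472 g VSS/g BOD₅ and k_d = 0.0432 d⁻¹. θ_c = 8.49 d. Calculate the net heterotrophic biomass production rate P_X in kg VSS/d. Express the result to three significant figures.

P_X ≈ 999 kg VSS/d

The observed yield is Y_obs = Y/(1 + k_d·θ_c) = 0.472 / (1 + 0.0432 × 8.49) = 0.472 / 1.367 = 0.3453 g VSS per g BOD₅ removed.
Mass of BOD₅ removed per day: Q(S₀ − S) = 3020 × 958.2 g/m³ = 2894 kg/d.
P_X = Y_obs · Q(S₀ − S) = 0.3453 × 2894 = 999.3 kg VSS/d.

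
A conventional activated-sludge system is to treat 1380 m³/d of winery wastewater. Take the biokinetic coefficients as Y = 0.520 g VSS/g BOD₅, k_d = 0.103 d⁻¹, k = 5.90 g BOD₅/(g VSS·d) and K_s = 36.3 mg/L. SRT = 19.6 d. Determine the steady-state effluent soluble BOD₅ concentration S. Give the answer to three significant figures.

Effluent substrate depends only on kinetics and SRT: S = K_s(1 + k_d θ_c) / [θ_c(Yk − k_d) − 1] = 36.3 × (1 + 0.103 × 19.6) / [19.6 × (0.520 × 5.90 − 0.103) − 1] = 109.6 / 57.11 = 1.919 mg/L.

S ≈ 1.92 mg/L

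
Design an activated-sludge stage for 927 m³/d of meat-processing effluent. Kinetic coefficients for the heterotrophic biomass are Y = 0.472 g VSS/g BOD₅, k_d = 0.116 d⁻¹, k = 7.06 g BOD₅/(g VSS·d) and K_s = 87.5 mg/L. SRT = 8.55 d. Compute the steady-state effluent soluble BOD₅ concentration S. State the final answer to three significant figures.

S ≈ 6.58 mg/L

From the Monod/SRT balance for a CMAS, S = K_s·(1+k_d θ_c)/[θ_c·(Y k − k_d) − 1] = 87.5 × (1 + 0.116 × 8.55) / [8.55 × (0.472 × 7.06 − 0.116) − 1] = 174.3 / 26.50 = 6.577 mg/L.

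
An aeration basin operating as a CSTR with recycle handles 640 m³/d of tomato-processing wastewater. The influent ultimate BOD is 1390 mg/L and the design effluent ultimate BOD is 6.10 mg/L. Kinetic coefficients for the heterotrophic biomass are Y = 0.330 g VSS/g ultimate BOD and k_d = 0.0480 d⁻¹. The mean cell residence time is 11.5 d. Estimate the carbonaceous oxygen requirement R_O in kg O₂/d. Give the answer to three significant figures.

R_O ≈ 618 kg O₂/d

Correct the yield for decay: Y_obs = Y/(1 + k_d θ_c) = 0.330 / (1 + 0.0480 × 11.5) = 0.330 / 1.552 = 0.2126.
Mass of ultimate BOD removed per day: Q(S₀ − S) = 640 × 1384 g/m³ = 885.7 kg/d.
Net sludge production P_X = 0.2126 × 885.7 = 188.3 kg VSS/d.
R_O = Q·ΔS − 1.42 P_X = 885.7 − 267.4 = 618.3 kg O₂/d.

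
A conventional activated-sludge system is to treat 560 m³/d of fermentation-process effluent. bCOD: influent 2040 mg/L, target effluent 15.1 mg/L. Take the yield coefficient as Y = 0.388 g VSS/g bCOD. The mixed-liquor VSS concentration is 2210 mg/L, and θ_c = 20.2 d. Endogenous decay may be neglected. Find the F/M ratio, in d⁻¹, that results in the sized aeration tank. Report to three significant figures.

V·X = Y·Q·ΔS·θ_c gives V = 0.388 × 560 × (2040 − 15.1) × 20.2 / 2210 = 4021 m³.
F/M = Q·S₀ / (V·X) = 560 × 2040 / (4021 × 2210) = 0.1285 g bCOD·(g VSS·d)⁻¹.

F/M ≈ 0.129 d⁻¹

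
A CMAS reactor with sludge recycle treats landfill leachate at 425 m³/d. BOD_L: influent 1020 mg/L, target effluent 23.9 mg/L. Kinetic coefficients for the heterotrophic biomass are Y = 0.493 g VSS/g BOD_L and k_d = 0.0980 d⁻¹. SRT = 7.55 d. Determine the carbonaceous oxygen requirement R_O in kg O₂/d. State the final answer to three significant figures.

R_O ≈ 253 kg O₂/d

Y_obs = Y / (1 + k_d θ_c) = 0.493 / (1 + 0.0980 × 7.55) = 0.493 / 1.740 = 0.2833.
Substrate removed = Q·(S₀ − S) = 425 m³/d × (1020 − 23.9) g/m³ = 4.23×10^5 g/d = 423.3 kg/d.
Net sludge production P_X = 0.2833 × 423.3 = 120.0 kg VSS/d.
R_O = Q·(S₀ − S) − 1.42·P_X = 423.3 − 1.42 × 120.0 = 253.0 kg O₂/d.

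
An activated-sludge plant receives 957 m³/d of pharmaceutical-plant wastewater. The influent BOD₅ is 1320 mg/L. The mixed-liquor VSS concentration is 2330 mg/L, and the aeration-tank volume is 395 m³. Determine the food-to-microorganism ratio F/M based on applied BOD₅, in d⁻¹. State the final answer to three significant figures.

F/M ≈ 1.37 d⁻¹

F/M = Q·S₀ / (V·X) = 957 × 1320 / (395.0 × 2330) = 1.373 g BOD₅·(g VSS·d)⁻¹.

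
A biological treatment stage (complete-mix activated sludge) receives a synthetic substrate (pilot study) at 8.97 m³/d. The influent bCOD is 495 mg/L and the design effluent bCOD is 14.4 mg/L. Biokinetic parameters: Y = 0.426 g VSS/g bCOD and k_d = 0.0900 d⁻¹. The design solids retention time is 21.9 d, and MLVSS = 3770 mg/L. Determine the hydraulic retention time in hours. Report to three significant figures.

τ ≈ 9.61 h

Rearranging the biomass balance for a CMAS with decay, V = Y·Q·ΔS·θ_c / [X·(1+k_d θ_c)] = 0.426 × 8.97 × (495 − 14.4) × 21.9 / [3770 × (1 + 0.0900 × 21.9)] = 4.02×10^4 / 11201 = 3.591 m³.
Hydraulic retention time τ = V/Q = 3.591 / 8.97 = 0.4003 d = 9.607 h.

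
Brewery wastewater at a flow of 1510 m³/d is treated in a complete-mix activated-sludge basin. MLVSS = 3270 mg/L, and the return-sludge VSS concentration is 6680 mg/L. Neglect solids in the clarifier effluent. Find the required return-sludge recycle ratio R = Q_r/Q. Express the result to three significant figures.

Solids balance on the clarifier gives (1+R)X = R·X_r, so R = X/(X_r − X) = 3270 / (6680 − 3270) = 0.9589.

R ≈ 0.959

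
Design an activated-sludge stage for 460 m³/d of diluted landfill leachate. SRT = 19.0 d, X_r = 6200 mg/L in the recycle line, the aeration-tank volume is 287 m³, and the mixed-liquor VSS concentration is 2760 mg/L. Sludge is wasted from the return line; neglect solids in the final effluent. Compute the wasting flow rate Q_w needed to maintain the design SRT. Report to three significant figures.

Wasting from the return line (neglecting effluent solids): Q_w = V·X / (θ_c·X_r) = 287.0 × 2760 / (19.0 × 6200) = 6.724 m³/d.

Q_w ≈ 6.72 m³/d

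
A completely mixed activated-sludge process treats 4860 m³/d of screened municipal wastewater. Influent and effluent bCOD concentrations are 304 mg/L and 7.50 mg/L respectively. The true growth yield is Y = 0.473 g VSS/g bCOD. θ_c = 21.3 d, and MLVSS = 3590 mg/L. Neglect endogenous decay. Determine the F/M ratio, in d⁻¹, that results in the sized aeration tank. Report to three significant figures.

V·X = Y·Q·ΔS·θ_c gives V = 0.473 × 4860 × (304 − 7.50) × 21.3 / 3590 = 4044 m³.
Food-to-microorganism ratio F/M = Q S₀ / (V X) = 4860 × 304 / (4044 × 3590) = 0.1018 d⁻¹.

F/M ≈ 0.102 d⁻¹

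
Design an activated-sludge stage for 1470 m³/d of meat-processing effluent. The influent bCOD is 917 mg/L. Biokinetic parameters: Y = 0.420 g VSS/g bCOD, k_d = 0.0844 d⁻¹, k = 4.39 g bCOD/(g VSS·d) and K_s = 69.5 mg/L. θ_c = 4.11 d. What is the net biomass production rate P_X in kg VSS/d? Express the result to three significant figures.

P_X ≈ 413 kg VSS/d

Effluent substrate depends only on kinetics and SRT: S = K_s(1 + k_d θ_c) / [θ_c(Yk − k_d) − 1] = 69.5 × (1 + 0.0844 × 4.11) / [4.11 × (0.420 × 4.39 − 0.0844) − 1] = 93.61 / 6.231 = 15.02 mg/L.
Observed yield with endogenous decay: Y_obs = Y / (1 + k_d·θ_c) = 0.420 / (1 + 0.0844 × 4.11) = 0.420 / 1.347 = 0.3118 g VSS/g bCOD.
ΔS = 917 − 15.0 = 902.0 mg/L, so the substrate removal rate is 1470 × 902.0/1000 = 1326 kg bCOD/d.
So the net sludge growth is P_X = 0.3118 × 1326 = 413.5 kg VSS/d.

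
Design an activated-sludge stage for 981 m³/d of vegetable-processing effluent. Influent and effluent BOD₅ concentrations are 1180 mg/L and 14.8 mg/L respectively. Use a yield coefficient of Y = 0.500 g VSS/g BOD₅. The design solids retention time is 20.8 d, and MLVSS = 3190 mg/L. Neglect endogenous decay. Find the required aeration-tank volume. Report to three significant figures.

With k_d = 0 the design equation reduces to V = Y Q (S₀−S) θ_c / X = 0.500 × 981 × (1180 − 14.8) × 20.8 / 3190 = 3727 m³.

V ≈ 3730 m³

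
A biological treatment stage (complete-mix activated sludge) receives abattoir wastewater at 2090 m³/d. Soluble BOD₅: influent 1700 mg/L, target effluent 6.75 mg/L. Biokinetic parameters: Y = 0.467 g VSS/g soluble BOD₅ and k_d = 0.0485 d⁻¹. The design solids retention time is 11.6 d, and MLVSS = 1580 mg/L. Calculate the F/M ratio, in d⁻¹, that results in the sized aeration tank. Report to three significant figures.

Steady-state biomass mass balance: V·X·(1 + k_d·θ_c) = Y·Q·(S₀ − S)·θ_c, so V = 0.467 × 2090 × (1700 − 6.75) × 11.6 / [1580 × (1 + 0.0485 × 11.6)] = 1.92×10^7 / 2469 = 7765 m³.
F/M = Q·S₀ / (V·X) = 2090 × 1700 / (7765 × 1580) = 0.2896 g soluble BOD₅·(g VSS·d)⁻¹.

F/M ≈ 0.290 d⁻¹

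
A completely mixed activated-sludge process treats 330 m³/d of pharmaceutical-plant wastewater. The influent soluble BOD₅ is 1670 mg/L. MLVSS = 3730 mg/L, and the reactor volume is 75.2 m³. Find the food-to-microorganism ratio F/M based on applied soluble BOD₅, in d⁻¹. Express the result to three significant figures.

Food-to-microorganism ratio F/M = Q S₀ / (V X) = 330 × 1670 / (75.20 × 3730) = 1.965 d⁻¹.

F/M ≈ 1.96 d⁻¹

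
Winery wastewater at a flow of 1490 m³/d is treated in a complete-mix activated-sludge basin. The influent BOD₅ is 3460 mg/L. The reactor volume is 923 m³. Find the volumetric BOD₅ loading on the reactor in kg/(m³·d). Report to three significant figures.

Applied BOD₅ load per unit volume = Q·S₀/V = (1490 × 3460/1000)/923.0 = 5.585 kg BOD₅·m⁻³·d⁻¹.

L_v ≈ 5.59 kg BOD₅/(m³·d)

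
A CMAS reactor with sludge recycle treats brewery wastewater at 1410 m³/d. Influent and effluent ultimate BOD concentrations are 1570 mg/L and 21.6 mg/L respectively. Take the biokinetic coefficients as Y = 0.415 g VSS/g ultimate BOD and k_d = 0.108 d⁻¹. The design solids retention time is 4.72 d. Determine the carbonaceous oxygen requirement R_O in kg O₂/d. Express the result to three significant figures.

Correct the yield for decay: Y_obs = Y/(1 + k_d θ_c) = 0.415 / (1 + 0.108 × 4.72) = 0.415 / 1.510 = 0.2749.
Mass of ultimate BOD removed per day: Q(S₀ − S) = 1410 × 1548 g/m³ = 2183 kg/d.
Net sludge production P_X = 0.2749 × 2183 = 600.1 kg VSS/d.
R_O = Q·ΔS − 1.42 P_X = 2183 − 852.2 = 1331 kg O₂/d.

R_O ≈ 1330 kg O₂/d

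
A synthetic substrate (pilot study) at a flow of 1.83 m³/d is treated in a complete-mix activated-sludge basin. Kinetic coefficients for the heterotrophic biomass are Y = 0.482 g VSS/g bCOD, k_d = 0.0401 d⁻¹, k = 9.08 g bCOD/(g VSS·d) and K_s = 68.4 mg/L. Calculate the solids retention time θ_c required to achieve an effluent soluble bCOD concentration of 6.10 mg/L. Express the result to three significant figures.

At the target effluent, Y k S/(K_s+S) = 0.482×9.08×6.10/74.50 = 0.3583 d⁻¹.
1/θ_c = 0.3583 − 0.0401 = 0.3182 d⁻¹, so θ_c = 3.142 d.

θ_c ≈ 3.14 d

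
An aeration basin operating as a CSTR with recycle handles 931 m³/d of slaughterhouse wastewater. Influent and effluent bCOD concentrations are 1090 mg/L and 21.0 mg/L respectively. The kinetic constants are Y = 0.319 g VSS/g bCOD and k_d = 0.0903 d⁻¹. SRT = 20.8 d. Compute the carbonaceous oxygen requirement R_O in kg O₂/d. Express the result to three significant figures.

R_O ≈ 839 kg O₂/d

Correct the yield for decay: Y_obs = Y/(1 + k_d θ_c) = 0.319 / (1 + 0.0903 × 20.8) = 0.319 / 2.878 = 0.1108.
Q·(S₀ − S) = 931 × (1090 − 21.0) × 10⁻³ = 995.2 kg/d removed.
Biomass synthesised: P_X = Y_obs × 995.2 = 110.3 kg VSS/d.
R_O = Q·ΔS − 1.42 P_X = 995.2 − 156.6 = 838.6 kg O₂/d.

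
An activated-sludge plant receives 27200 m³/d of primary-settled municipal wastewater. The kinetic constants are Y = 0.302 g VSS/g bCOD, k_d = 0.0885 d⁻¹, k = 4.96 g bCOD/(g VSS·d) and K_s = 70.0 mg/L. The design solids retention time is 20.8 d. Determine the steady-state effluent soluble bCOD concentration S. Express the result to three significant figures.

Effluent substrate depends only on kinetics and SRT: S = K_s(1 + k_d θ_c) / [θ_c(Yk − k_d) − 1] = 70.0 × (1 + 0.0885 × 20.8) / [20.8 × (0.302 × 4.96 − 0.0885) − 1] = 198.9 / 28.32 = 7.023 mg/L.

S ≈ 7.02 mg/L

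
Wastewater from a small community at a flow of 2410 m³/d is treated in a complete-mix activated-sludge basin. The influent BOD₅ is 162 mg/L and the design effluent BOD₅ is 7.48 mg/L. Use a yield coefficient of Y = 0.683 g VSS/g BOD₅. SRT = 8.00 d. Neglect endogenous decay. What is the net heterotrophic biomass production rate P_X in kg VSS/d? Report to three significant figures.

P_X ≈ 254 kg VSS/d

With endogenous decay neglected, the observed yield equals the true yield: Y_obs = Y = 0.683 g VSS/g BOD₅.
Substrate removed = Q·(S₀ − S) = 2410 m³/d × (162 − 7.48) g/m³ = 3.72×10^5 g/d = 372.4 kg/d.
Biomass produced: P_X = Y_obs·Q·ΔS = 0.6830 × 372.4 ≈ 254.3 kg VSS/d.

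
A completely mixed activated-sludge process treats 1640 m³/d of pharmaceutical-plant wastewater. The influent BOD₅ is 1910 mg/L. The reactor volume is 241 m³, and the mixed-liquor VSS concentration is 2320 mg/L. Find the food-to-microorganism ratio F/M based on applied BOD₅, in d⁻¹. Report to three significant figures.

F/M = Q·S₀ / (V·X) = 1640 × 1910 / (241.0 × 2320) = 5.602 g BOD₅·(g VSS·d)⁻¹.

F/M ≈ 5.60 d⁻¹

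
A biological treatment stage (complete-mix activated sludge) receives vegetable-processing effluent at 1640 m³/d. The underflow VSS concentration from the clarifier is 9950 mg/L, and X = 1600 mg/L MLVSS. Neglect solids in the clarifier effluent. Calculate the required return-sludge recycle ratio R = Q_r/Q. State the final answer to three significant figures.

R ≈ 0.192

R = Q_r/Q = X/(X_r − X) = 1600 / (9950 − 1600) = 0.1916.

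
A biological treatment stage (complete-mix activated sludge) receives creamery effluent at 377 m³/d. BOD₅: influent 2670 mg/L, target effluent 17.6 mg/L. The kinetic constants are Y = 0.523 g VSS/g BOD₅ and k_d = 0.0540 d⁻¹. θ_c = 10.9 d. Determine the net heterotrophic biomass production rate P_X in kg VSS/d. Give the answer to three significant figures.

P_X ≈ 329 kg VSS/d

Y_obs = Y / (1 + k_d θ_c) = 0.523 / (1 + 0.0540 × 10.9) = 0.523 / 1.589 = 0.3292.
Mass of BOD₅ removed per day: Q(S₀ − S) = 377 × 2652 g/m³ = 1000.0 kg/d.
Net biomass production P_X = Y_obs × Q·(S₀ − S) = 0.3292 × 1000.0 = 329.2 kg VSS/d.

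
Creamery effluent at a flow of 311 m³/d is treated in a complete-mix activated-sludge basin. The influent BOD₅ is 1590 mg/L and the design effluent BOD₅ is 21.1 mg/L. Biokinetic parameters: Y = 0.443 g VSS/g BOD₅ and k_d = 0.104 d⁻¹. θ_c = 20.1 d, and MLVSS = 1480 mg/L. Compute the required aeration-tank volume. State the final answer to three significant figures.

Rearranging the biomass balance for a CMAS with decay, V = Y·Q·ΔS·θ_c / [X·(1+k_d θ_c)] = 0.443 × 311 × (1590 − 21.1) × 20.1 / [1480 × (1 + 0.104 × 20.1)] = 4.34×10^6 / 4574 = 949.9 m³.

V ≈ 950 m³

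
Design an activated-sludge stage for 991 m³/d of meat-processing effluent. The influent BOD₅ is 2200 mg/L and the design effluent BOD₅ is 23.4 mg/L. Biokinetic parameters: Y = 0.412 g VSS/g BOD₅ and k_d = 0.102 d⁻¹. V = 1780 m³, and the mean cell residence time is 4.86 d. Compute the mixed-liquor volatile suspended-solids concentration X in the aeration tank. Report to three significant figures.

From V·X·(1 + k_d·θ_c) = Y·Q·(S₀ − S)·θ_c: X = 0.412 × 991 × (2200 − 23.4) × 4.86 / [1780 × (1 + 0.102 × 4.86)] = 1622 mg/L.

X ≈ 1620 mg/L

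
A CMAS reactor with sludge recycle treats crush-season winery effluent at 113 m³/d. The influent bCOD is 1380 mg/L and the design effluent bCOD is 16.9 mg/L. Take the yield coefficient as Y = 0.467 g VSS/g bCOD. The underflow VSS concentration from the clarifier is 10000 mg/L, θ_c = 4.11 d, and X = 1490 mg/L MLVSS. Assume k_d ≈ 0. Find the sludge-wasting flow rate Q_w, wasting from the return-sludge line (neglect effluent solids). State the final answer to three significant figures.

V·X = Y·Q·ΔS·θ_c gives V = 0.467 × 113 × (1380 − 16.9) × 4.11 / 1490 = 198.4 m³.
θ_c = V·X/(Q_w·X_r) when wasting from the recycle, so Q_w = V·X/(θ_c·X_r) = 198.4 × 1490 / (4.11 × 10000) = 7.193 m³/d.

Q_w ≈ 7.19 m³/d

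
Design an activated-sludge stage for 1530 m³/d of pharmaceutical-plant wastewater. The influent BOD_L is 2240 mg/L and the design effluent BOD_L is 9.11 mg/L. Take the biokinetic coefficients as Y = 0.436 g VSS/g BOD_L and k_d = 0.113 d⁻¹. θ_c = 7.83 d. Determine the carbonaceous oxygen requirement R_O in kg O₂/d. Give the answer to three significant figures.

R_O ≈ 2290 kg O₂/d

Correct the yield for decay: Y_obs = Y/(1 + k_d θ_c) = 0.436 / (1 + 0.113 × 7.83) = 0.436 / 1.885 = 0.2313.
Mass of BOD_L removed per day: Q(S₀ − S) = 1530 × 2231 g/m³ = 3413 kg/d.
Net sludge production P_X = 0.2313 × 3413 = 789.6 kg VSS/d.
R_O = Q·ΔS − 1.42 P_X = 3413 − 1121 = 2292 kg O₂/d.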